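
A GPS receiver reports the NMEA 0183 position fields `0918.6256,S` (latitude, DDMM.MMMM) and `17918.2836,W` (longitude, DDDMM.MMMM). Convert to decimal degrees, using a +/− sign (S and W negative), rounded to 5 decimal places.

-9.31043, -179.30473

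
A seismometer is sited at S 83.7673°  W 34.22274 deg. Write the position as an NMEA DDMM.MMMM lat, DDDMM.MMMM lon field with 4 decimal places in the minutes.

φ: 83° + 0.767300 × 60 = 83° 46.038000′
Lon: minutes = (34.222740 − 34) × 60 = 13.364400

8346.0380,S / 03413.3644,W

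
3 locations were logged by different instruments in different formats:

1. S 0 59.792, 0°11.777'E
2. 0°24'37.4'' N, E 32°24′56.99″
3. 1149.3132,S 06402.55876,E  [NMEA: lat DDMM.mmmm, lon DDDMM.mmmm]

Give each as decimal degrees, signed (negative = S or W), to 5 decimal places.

Point 1:
  Lat: 59.792′ = 0.996533°; total 0.996533
  S → negative
  λ: 0 + 11.777/60 = 0.196283
  E ⇒ keep positive
Point 2:
  φ: 0 + 24/60 + 37.4/3600 = 0.410389
  N ⇒ keep positive
  λ: 32° + 24/60 + 56.99/3600 = 32 + 0.400000 + 0.015831 = 32.415831
  E → positive
Point 3:
  Lat: degrees = first 2 digits = 11, minutes = 49.3132; 11 + 49.3132/60 = 11.821887
  S ⇒ negate
  Longitude: degrees = first 3 digits = 64, minutes = 2.55876; 64 + 2.55876/60 = 64.042646
  E → positive

1. -0.99653, 0.19628
2. 0.41039, 32.41583
3. -11.82189, 64.04265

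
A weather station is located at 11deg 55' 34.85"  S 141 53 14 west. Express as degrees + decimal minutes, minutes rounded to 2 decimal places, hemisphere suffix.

φ: seconds/60 = 0.58083; minutes = 55 + 0.58083 = 55.5808
λ: seconds/60 = 0.23333; minutes = 53 + 0.23333 = 53.2333

11° 55.58′ S, 141° 53.23′ W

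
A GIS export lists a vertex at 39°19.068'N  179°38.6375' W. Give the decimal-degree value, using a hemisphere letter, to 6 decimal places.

39.317800° N, 179.643958° W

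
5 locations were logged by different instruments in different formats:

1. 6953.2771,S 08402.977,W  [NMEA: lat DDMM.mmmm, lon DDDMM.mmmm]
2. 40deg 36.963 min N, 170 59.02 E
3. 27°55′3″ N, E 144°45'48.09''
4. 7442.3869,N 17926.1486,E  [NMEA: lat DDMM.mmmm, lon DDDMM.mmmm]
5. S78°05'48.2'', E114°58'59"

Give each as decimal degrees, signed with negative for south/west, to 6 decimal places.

1. -69.887952, -84.049617
2. 40.616050, 170.983667
3. 27.917500, 144.763358
4. 74.706448, 179.435810
5. -78.096722, 114.983056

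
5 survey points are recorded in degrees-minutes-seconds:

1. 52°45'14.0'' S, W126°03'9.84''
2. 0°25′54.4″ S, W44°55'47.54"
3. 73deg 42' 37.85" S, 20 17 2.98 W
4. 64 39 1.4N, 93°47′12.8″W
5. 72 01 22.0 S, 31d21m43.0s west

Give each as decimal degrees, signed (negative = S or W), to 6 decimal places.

Point 1:
  Latitude: 52° + 45/60 + 14/3600 = 52 + 0.750000 + 0.003889 = 52.7538889
  hemisphere S, so the sign is −
  λ: 3′ + 9.84″ = 3.16400′; 126 + 3.16400/60 = 126.0527333
  W ⇒ negate
Point 2:
  φ: 25′ + 54.4″ = 25.90667′; 0 + 25.90667/60 = 0.4317778
  S → negative
  Longitude: 44° + 55/60 + 47.54/3600 = 44 + 0.916667 + 0.013206 = 44.9298722
  W → negative
Point 3:
  Latitude: 42′ + 37.85″ = 42.63083′; 73 + 42.63083/60 = 73.7105139
  S → negative
  Longitude: 20 + 17/60 + 2.98/3600 = 20.2841611
  W → negative
Point 4:
  Lat: 64° + 39/60 + 1.4/3600 = 64 + 0.650000 + 0.000389 = 64.6503889
  N ⇒ keep positive
  λ: 47′ + 12.8″ = 47.21333′; 93 + 47.21333/60 = 93.7868889
  W → negative
Point 5:
  Lat: 72° + 1/60 + 22/3600 = 72 + 0.016667 + 0.006111 = 72.0227778
  S ⇒ negate
  Lon: 31° + 21/60 + 43/3600 = 31 + 0.350000 + 0.011944 = 31.3619444
  hemisphere W, so the sign is −

1. -52.753889, -126.052733
2. -0.431778, -44.929872
3. -73.710514, -20.284161
4. 64.650389, -93.786889
5. -72.022778, -31.361944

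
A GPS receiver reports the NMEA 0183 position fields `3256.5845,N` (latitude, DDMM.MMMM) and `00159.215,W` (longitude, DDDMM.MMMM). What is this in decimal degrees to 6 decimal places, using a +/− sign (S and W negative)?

32.943075, -1.986917

φ: degrees = first 2 digits = 32, minutes = 56.5845; 32 + 56.5845/60 = 32.9430750
N ⇒ keep positive
Lon: degrees = first 3 digits = 1, minutes = 59.215; 1 + 59.215/60 = 1.9869167
W ⇒ negate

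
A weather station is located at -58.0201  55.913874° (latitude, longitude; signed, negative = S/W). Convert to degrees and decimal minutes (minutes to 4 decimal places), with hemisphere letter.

Latitude is negative → S; |value| = 58.020100
Lat: fractional part 0.020100 → 1.206000 minutes
Lon: fractional part 0.913874 → 54.832440 minutes

58° 1.2060′ S, 55° 54.8324′ E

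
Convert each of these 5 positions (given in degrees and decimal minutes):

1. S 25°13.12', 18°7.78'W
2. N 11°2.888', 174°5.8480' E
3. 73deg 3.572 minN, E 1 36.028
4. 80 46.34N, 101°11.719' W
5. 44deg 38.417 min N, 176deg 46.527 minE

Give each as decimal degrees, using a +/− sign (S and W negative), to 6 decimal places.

1. -25.218667, -18.129667
2. 11.048133, 174.097467
3. 73.059533, 1.600467
4. 80.772333, -101.195317
5. 44.640283, 176.775450

Point 1:
  φ: 25 + 13.12/60 = 25.2186667
  S → negative
  Longitude: 7.78′ = 0.129667°; total 18.1296667
  W ⇒ negate
Point 2:
  Latitude: 2.888′ = 0.048133°; total 11.0481333
  N → positive
  λ: 5.848′ = 0.097467°; total 174.0974667
  E ⇒ keep positive
Point 3:
  Latitude: 3.572′ = 0.059533°; total 73.0595333
  N → positive
  Longitude: 36.028′ = 0.600467°; total 1.6004667
  E ⇒ keep positive
Point 4:
  Latitude: 46.34′ = 0.772333°; total 80.7723333
  N ⇒ keep positive
  Longitude: 11.719′ = 0.195317°; total 101.1953167
  W → negative
Point 5:
  Latitude: 38.417′ = 0.640283°; total 44.6402833
  N ⇒ keep positive
  Lon: 46.527′ = 0.775450°; total 176.7754500
  E → positive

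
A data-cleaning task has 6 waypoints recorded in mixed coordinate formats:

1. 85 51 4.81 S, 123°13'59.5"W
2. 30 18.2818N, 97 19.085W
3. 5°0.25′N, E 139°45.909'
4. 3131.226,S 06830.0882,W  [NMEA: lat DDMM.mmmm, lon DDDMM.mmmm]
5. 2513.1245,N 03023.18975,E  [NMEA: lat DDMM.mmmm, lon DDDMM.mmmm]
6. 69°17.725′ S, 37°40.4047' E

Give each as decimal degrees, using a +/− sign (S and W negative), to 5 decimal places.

1. -85.85134, -123.23319
2. 30.30470, -97.31808
3. 5.00417, 139.76515
4. -31.52043, -68.50147
5. 25.21874, 30.38650
6. -69.29542, 37.67341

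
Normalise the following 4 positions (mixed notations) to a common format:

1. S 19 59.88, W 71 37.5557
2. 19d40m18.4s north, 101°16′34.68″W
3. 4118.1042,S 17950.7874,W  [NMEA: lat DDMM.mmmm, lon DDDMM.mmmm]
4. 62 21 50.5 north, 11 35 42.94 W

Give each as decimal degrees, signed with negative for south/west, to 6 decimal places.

Point 1:
  Latitude: 19 + 59.88/60 = 19.9980000
  S → negative
  Longitude: 37.5557′ = 0.625928°; total 71.6259283
  hemisphere W, so the sign is −
Point 2:
  φ: 19 + 40/60 + 18.4/3600 = 19.6717778
  N → positive
  Longitude: 101 + 16/60 + 34.68/3600 = 101.2763000
  hemisphere W, so the sign is −
Point 3:
  Latitude: split at 2 digits → 41° and 18.1042′; 41 + 18.1042/60 = 41.3017367
  hemisphere S, so the sign is −
  Longitude: split at 3 digits → 179° and 50.7874′; 179 + 50.7874/60 = 179.8464567
  hemisphere W, so the sign is −
Point 4:
  φ: 21′ + 50.5″ = 21.84167′; 62 + 21.84167/60 = 62.3640278
  N → positive
  Lon: 35′ + 42.94″ = 35.71567′; 11 + 35.71567/60 = 11.5952611
  hemisphere W, so the sign is −

1. -19.998000, -71.625928
2. 19.671778, -101.276300
3. -41.301737, -179.846457
4. 62.364028, -11.595261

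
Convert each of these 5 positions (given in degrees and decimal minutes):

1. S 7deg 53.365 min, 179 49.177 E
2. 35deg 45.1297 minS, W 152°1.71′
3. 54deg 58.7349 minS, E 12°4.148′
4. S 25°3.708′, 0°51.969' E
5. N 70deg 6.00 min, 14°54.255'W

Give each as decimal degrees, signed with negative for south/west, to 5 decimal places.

1. -7.88942, 179.81962
2. -35.75216, -152.02850
3. -54.97892, 12.06913
4. -25.06180, 0.86615
5. 70.10000, -14.90425

Point 1:
  Lat: 7 + 53.365/60 = 7.889417
  S → negative
  λ: 179 + 49.177/60 = 179.819617
  E → positive
Point 2:
  Latitude: 45.1297′ = 0.752162°; total 35.752162
  S ⇒ negate
  Lon: 152 + 1.71/60 = 152.028500
  hemisphere W, so the sign is −
Point 3:
  φ: 58.7349′ = 0.978915°; total 54.978915
  S → negative
  Longitude: 4.148′ = 0.069133°; total 12.069133
  E → positive
Point 4:
  φ: 25 + 3.708/60 = 25.061800
  S → negative
  Longitude: 0 + 51.969/60 = 0.866150
  E → positive
Point 5:
  Lat: 6′ = 0.100000°; total 70.100000
  N ⇒ keep positive
  λ: 14 + 54.255/60 = 14.904250
  W ⇒ negate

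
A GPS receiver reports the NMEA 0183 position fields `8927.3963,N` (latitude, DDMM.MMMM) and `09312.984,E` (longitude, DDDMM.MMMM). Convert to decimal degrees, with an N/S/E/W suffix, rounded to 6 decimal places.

φ: split at 2 digits → 89° and 27.3963′; 89 + 27.3963/60 = 89.4566050
Lon: degrees = first 3 digits = 93, minutes = 12.984; 93 + 12.984/60 = 93.2164000

89.456605° N, 93.216400° E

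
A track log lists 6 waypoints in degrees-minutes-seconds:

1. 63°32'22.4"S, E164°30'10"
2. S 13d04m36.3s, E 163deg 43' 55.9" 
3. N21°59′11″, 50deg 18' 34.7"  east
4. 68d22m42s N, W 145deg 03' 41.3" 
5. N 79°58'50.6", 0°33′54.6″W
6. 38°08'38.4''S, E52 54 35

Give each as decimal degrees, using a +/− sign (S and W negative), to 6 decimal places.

1. -63.539556, 164.502778
2. -13.076750, 163.732194
3. 21.986389, 50.309639
4. 68.378333, -145.061472
5. 79.980722, -0.565167
6. -38.144000, 52.909722

Point 1:
  Latitude: 32′ + 22.4″ = 32.37333′; 63 + 32.37333/60 = 63.5395556
  S ⇒ negate
  λ: 30′ + 10″ = 30.16667′; 164 + 30.16667/60 = 164.5027778
  E → positive
Point 2:
  Latitude: 13 + 4/60 + 36.3/3600 = 13.0767500
  S ⇒ negate
  λ: 163° + 43/60 + 55.9/3600 = 163 + 0.716667 + 0.015528 = 163.7321944
  E ⇒ keep positive
Point 3:
  φ: 59′ + 11″ = 59.18333′; 21 + 59.18333/60 = 21.9863889
  N → positive
  Longitude: 50 + 18/60 + 34.7/3600 = 50.3096389
  E ⇒ keep positive
Point 4:
  Latitude: 22′ + 42″ = 22.70000′; 68 + 22.70000/60 = 68.3783333
  N ⇒ keep positive
  Lon: 3′ + 41.3″ = 3.68833′; 145 + 3.68833/60 = 145.0614722
  W ⇒ negate
Point 5:
  Lat: 79° + 58/60 + 50.6/3600 = 79 + 0.966667 + 0.014056 = 79.9807222
  N ⇒ keep positive
  Lon: 0° + 33/60 + 54.6/3600 = 0 + 0.550000 + 0.015167 = 0.5651667
  W ⇒ negate
Point 6:
  φ: 38° + 8/60 + 38.4/3600 = 38 + 0.133333 + 0.010667 = 38.1440000
  S ⇒ negate
  Longitude: 52 + 54/60 + 35/3600 = 52.9097222
  E ⇒ keep positive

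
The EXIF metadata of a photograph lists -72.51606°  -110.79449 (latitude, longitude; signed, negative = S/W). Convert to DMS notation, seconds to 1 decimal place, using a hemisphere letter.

72°30′57.8″ S, 110°47′40.2″ W

Latitude is negative → S; |value| = 72.516060
Lat: 0.516060° → 30.96360′; 0.96360 × 60 = 57.816″
Longitude is negative → W; |value| = 110.794490
Longitude: 0.794490° → 47.66940′; 0.66940 × 60 = 40.164″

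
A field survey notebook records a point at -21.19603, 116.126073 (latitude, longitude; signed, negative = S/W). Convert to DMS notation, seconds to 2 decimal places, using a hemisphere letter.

Latitude is negative → S; |value| = 21.196030
Latitude: 0.196030° → 11.76180′; 0.76180 × 60 = 45.7080″
Lon: whole degrees 116; 7.56438′ → 7′ and 33.8628″

21°11′45.71″ S, 116°07′33.86″ E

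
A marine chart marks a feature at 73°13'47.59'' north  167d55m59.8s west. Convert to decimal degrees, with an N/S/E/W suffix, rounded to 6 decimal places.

73.229886° N, 167.933278° W

Lat: 13′ + 47.59″ = 13.79317′; 73 + 13.79317/60 = 73.2298861
Longitude: 167 + 55/60 + 59.8/3600 = 167.9332778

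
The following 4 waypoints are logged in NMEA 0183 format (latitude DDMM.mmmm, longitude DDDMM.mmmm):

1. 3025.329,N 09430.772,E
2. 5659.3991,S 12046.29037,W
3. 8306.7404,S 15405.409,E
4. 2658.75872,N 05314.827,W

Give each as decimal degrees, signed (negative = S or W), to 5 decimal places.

Point 1:
  φ: split at 2 digits → 30° and 25.329′; 30 + 25.329/60 = 30.422150
  N ⇒ keep positive
  λ: split at 3 digits → 094° and 30.772′; 94 + 30.772/60 = 94.512867
  E ⇒ keep positive
Point 2:
  Latitude: split at 2 digits → 56° and 59.3991′; 56 + 59.3991/60 = 56.989985
  S → negative
  Longitude: split at 3 digits → 120° and 46.29037′; 120 + 46.29037/60 = 120.771506
  W → negative
Point 3:
  Lat: degrees = first 2 digits = 83, minutes = 6.7404; 83 + 6.7404/60 = 83.112340
  S ⇒ negate
  Longitude: degrees = first 3 digits = 154, minutes = 5.409; 154 + 5.409/60 = 154.090150
  E → positive
Point 4:
  Latitude: split at 2 digits → 26° and 58.75872′; 26 + 58.75872/60 = 26.979312
  N → positive
  λ: split at 3 digits → 053° and 14.827′; 53 + 14.827/60 = 53.247117
  hemisphere W, so the sign is −

1. 30.42215, 94.51287
2. -56.98999, -120.77151
3. -83.11234, 154.09015
4. 26.97931, -53.24712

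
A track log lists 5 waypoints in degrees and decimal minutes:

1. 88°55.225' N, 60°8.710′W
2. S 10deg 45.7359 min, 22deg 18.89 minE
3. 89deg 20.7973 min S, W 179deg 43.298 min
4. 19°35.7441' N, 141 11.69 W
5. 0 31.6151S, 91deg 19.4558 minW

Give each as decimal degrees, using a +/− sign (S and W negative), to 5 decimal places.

1. 88.92042, -60.14517
2. -10.76227, 22.31483
3. -89.34662, -179.72163
4. 19.59574, -141.19483
5. -0.52692, -91.32426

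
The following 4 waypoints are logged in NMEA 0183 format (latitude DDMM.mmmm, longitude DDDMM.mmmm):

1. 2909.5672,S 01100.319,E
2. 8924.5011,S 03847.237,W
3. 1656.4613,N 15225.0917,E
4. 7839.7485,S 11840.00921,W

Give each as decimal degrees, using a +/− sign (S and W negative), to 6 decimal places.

1. -29.159453, 11.005317
2. -89.408352, -38.787283
3. 16.941022, 152.418195
4. -78.662475, -118.666820

Point 1:
  φ: degrees = first 2 digits = 29, minutes = 9.5672; 29 + 9.5672/60 = 29.1594533
  S ⇒ negate
  Lon: split at 3 digits → 011° and 0.319′; 11 + 0.319/60 = 11.0053167
  E ⇒ keep positive
Point 2:
  Lat: split at 2 digits → 89° and 24.5011′; 89 + 24.5011/60 = 89.4083517
  S → negative
  Lon: degrees = first 3 digits = 38, minutes = 47.237; 38 + 47.237/60 = 38.7872833
  W ⇒ negate
Point 3:
  Lat: degrees = first 2 digits = 16, minutes = 56.4613; 16 + 56.4613/60 = 16.9410217
  N ⇒ keep positive
  Longitude: split at 3 digits → 152° and 25.0917′; 152 + 25.0917/60 = 152.4181950
  E ⇒ keep positive
Point 4:
  Latitude: split at 2 digits → 78° and 39.7485′; 78 + 39.7485/60 = 78.6624750
  S ⇒ negate
  Longitude: split at 3 digits → 118° and 40.00921′; 118 + 40.00921/60 = 118.6668202
  W → negative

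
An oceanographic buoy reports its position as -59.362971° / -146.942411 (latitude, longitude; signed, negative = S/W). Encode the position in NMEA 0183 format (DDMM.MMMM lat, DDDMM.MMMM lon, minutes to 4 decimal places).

5921.7783,S / 14656.5447,W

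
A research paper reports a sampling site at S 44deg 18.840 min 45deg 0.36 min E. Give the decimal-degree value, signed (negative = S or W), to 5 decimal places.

φ: 18.84′ = 0.314000°; total 44.314000
S ⇒ negate
Lon: 45 + 0.36/60 = 45.006000
E → positive

-44.31400, 45.00600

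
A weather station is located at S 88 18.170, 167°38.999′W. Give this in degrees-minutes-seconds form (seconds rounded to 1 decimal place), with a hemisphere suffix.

φ: fractional minutes 0.17000 × 60 = 10.200″
λ: fractional minutes 0.99900 × 60 = 59.940″

88°18′10.2″ S, 167°38′59.9″ W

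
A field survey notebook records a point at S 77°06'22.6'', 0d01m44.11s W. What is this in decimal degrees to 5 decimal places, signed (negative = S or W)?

-77.10628, -0.02892

Latitude: 77 + 6/60 + 22.6/3600 = 77.106278
S → negative
Lon: 1′ + 44.11″ = 1.73517′; 0 + 1.73517/60 = 0.028919
W → negative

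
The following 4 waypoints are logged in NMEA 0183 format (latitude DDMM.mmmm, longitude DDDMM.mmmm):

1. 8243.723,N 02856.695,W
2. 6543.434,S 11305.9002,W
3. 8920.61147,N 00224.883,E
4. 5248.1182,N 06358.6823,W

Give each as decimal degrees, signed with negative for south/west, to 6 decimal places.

1. 82.728717, -28.944917
2. -65.723900, -113.098337
3. 89.343525, 2.414717
4. 52.801970, -63.978038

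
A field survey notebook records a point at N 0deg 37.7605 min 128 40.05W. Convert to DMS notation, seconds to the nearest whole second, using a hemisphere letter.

Lat: 37.76050′ → 37′ and 0.76050 × 60 = 45.63″
Lon: fractional minutes 0.05000 × 60 = 3.00″

0°37′46″ N, 128°40′3″ W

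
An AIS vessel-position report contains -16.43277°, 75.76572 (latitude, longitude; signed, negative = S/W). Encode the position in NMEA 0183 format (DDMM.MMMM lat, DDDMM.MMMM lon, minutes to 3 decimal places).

1625.966,S / 07545.943,E

Latitude is negative → S; |value| = 16.432770
Lat: fractional part 0.432770 → 25.96620 minutes
Lon: fractional part 0.765720 → 45.94320 minutes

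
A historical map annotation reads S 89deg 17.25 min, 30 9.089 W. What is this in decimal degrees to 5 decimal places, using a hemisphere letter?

Lat: 89 + 17.25/60 = 89.287500
Lon: 9.089′ = 0.151483°; total 30.151483

89.28750° S, 30.15148° W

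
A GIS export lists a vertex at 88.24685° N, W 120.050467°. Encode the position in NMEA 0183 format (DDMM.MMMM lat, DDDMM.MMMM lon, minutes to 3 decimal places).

Latitude: 88° + 0.246850 × 60 = 88° 14.81100′
Longitude: 120° + 0.050467 × 60 = 120° 3.02802′

8814.811,N / 12003.028,W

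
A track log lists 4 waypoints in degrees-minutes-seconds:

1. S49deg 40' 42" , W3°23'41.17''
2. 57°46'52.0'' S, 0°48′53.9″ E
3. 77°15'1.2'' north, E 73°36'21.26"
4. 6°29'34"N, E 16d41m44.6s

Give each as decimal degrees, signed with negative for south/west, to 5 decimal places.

1. -49.67833, -3.39477
2. -57.78111, 0.81497
3. 77.25033, 73.60591
4. 6.49278, 16.69572

Point 1:
  φ: 40′ + 42″ = 40.70000′; 49 + 40.70000/60 = 49.678333
  hemisphere S, so the sign is −
  Lon: 23′ + 41.17″ = 23.68617′; 3 + 23.68617/60 = 3.394769
  W → negative
Point 2:
  φ: 46′ + 52″ = 46.86667′; 57 + 46.86667/60 = 57.781111
  S → negative
  λ: 48′ + 53.9″ = 48.89833′; 0 + 48.89833/60 = 0.814972
  E ⇒ keep positive
Point 3:
  Latitude: 77° + 15/60 + 1.2/3600 = 77 + 0.250000 + 0.000333 = 77.250333
  N ⇒ keep positive
  Longitude: 73° + 36/60 + 21.26/3600 = 73 + 0.600000 + 0.005906 = 73.605906
  E → positive
Point 4:
  Latitude: 6 + 29/60 + 34/3600 = 6.492778
  N ⇒ keep positive
  λ: 41′ + 44.6″ = 41.74333′; 16 + 41.74333/60 = 16.695722
  E ⇒ keep positive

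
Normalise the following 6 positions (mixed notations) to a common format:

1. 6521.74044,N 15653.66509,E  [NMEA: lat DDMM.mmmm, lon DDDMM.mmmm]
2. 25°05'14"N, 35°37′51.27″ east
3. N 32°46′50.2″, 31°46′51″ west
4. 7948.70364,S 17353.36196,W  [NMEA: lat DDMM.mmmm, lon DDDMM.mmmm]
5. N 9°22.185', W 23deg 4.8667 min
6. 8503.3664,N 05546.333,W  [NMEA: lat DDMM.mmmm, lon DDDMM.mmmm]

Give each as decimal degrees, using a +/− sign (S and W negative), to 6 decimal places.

1. 65.362341, 156.894418
2. 25.087222, 35.630908
3. 32.780611, -31.780833
4. -79.811727, -173.889366
5. 9.369750, -23.081112
6. 85.056107, -55.772217

Point 1:
  Lat: split at 2 digits → 65° and 21.74044′; 65 + 21.74044/60 = 65.3623407
  N ⇒ keep positive
  Longitude: degrees = first 3 digits = 156, minutes = 53.66509; 156 + 53.66509/60 = 156.8944182
  E → positive
Point 2:
  Lat: 25 + 5/60 + 14/3600 = 25.0872222
  N → positive
  Lon: 35° + 37/60 + 51.27/3600 = 35 + 0.616667 + 0.014242 = 35.6309083
  E → positive
Point 3:
  Latitude: 46′ + 50.2″ = 46.83667′; 32 + 46.83667/60 = 32.7806111
  N → positive
  Lon: 46′ + 51″ = 46.85000′; 31 + 46.85000/60 = 31.7808333
  W → negative
Point 4:
  φ: split at 2 digits → 79° and 48.70364′; 79 + 48.70364/60 = 79.8117273
  S ⇒ negate
  Lon: split at 3 digits → 173° and 53.36196′; 173 + 53.36196/60 = 173.8893660
  hemisphere W, so the sign is −
Point 5:
  Latitude: 9 + 22.185/60 = 9.3697500
  N → positive
  Longitude: 23 + 4.8667/60 = 23.0811117
  W → negative
Point 6:
  φ: degrees = first 2 digits = 85, minutes = 3.3664; 85 + 3.3664/60 = 85.0561067
  N ⇒ keep positive
  λ: degrees = first 3 digits = 55, minutes = 46.333; 55 + 46.333/60 = 55.7722167
  W ⇒ negate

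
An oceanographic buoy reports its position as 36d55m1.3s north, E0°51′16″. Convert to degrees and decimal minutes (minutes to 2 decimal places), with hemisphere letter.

36° 55.02′ N, 0° 51.27′ E

Lat: 55 + 1.3/60 = 55.0217′
Longitude: seconds/60 = 0.26667; minutes = 51 + 0.26667 = 51.2667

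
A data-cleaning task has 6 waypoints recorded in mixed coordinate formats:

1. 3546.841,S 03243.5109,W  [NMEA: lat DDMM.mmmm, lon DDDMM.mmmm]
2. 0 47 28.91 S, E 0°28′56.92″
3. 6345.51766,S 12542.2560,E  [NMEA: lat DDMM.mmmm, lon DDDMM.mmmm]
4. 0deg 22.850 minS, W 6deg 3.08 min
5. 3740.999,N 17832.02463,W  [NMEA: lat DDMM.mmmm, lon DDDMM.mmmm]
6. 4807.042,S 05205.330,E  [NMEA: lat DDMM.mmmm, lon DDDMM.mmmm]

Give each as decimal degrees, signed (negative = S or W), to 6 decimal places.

Point 1:
  Lat: degrees = first 2 digits = 35, minutes = 46.841; 35 + 46.841/60 = 35.7806833
  S ⇒ negate
  Longitude: degrees = first 3 digits = 32, minutes = 43.5109; 32 + 43.5109/60 = 32.7251817
  W ⇒ negate
Point 2:
  Latitude: 0° + 47/60 + 28.91/3600 = 0 + 0.783333 + 0.008031 = 0.7913639
  S → negative
  Lon: 0° + 28/60 + 56.92/3600 = 0 + 0.466667 + 0.015811 = 0.4824778
  E ⇒ keep positive
Point 3:
  φ: degrees = first 2 digits = 63, minutes = 45.51766; 63 + 45.51766/60 = 63.7586277
  hemisphere S, so the sign is −
  Lon: degrees = first 3 digits = 125, minutes = 42.256; 125 + 42.256/60 = 125.7042667
  E ⇒ keep positive
Point 4:
  Latitude: 0 + 22.85/60 = 0.3808333
  hemisphere S, so the sign is −
  Longitude: 3.08′ = 0.051333°; total 6.0513333
  W ⇒ negate
Point 5:
  φ: degrees = first 2 digits = 37, minutes = 40.999; 37 + 40.999/60 = 37.6833167
  N → positive
  λ: degrees = first 3 digits = 178, minutes = 32.02463; 178 + 32.02463/60 = 178.5337438
  W → negative
Point 6:
  Lat: degrees = first 2 digits = 48, minutes = 7.042; 48 + 7.042/60 = 48.1173667
  S ⇒ negate
  Longitude: split at 3 digits → 052° and 5.33′; 52 + 5.33/60 = 52.0888333
  E ⇒ keep positive

1. -35.780683, -32.725182
2. -0.791364, 0.482478
3. -63.758628, 125.704267
4. -0.380833, -6.051333
5. 37.683317, -178.533744
6. -48.117367, 52.088833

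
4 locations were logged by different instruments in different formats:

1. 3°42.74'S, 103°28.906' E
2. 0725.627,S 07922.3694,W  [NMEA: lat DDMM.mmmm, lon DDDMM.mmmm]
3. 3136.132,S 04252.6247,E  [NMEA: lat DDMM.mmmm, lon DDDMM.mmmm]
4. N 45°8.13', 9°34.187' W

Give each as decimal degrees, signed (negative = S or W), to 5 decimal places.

1. -3.71233, 103.48177
2. -7.42712, -79.37282
3. -31.60220, 42.87708
4. 45.13550, -9.56978

Point 1:
  φ: 42.74′ = 0.712333°; total 3.712333
  S → negative
  Lon: 28.906′ = 0.481767°; total 103.481767
  E → positive
Point 2:
  Lat: degrees = first 2 digits = 7, minutes = 25.627; 7 + 25.627/60 = 7.427117
  S → negative
  Longitude: degrees = first 3 digits = 79, minutes = 22.3694; 79 + 22.3694/60 = 79.372823
  hemisphere W, so the sign is −
Point 3:
  Lat: split at 2 digits → 31° and 36.132′; 31 + 36.132/60 = 31.602200
  hemisphere S, so the sign is −
  Longitude: degrees = first 3 digits = 42, minutes = 52.6247; 42 + 52.6247/60 = 42.877078
  E ⇒ keep positive
Point 4:
  Lat: 8.13′ = 0.135500°; total 45.135500
  N → positive
  λ: 34.187′ = 0.569783°; total 9.569783
  W → negative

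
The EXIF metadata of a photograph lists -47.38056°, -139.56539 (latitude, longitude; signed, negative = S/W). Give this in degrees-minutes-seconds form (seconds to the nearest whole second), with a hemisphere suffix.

Latitude is negative → S; |value| = 47.380560
Latitude: 0.380560° → 22.83360′; 0.83360 × 60 = 50.02″
Longitude is negative → W; |value| = 139.565390
Lon: 0.565390° → 33.92340′; 0.92340 × 60 = 55.40″

47°22′50″ S, 139°33′55″ W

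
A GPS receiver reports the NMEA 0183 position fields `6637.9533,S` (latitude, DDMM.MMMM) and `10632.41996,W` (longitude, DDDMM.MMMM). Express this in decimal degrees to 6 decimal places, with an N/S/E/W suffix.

66.632555° S, 106.540333° W

Lat: degrees = first 2 digits = 66, minutes = 37.9533; 66 + 37.9533/60 = 66.6325550
Lon: degrees = first 3 digits = 106, minutes = 32.41996; 106 + 32.41996/60 = 106.5403327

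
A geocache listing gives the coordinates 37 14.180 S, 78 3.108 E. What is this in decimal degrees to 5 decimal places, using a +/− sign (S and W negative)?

-37.23633, 78.05180

φ: 37 + 14.18/60 = 37.236333
S ⇒ negate
λ: 3.108′ = 0.051800°; total 78.051800
E ⇒ keep positive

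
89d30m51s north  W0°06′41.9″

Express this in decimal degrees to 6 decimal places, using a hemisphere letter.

Lat: 89 + 30/60 + 51/3600 = 89.5141667
Lon: 0° + 6/60 + 41.9/3600 = 0 + 0.100000 + 0.011639 = 0.1116389

89.514167° N, 0.111639° W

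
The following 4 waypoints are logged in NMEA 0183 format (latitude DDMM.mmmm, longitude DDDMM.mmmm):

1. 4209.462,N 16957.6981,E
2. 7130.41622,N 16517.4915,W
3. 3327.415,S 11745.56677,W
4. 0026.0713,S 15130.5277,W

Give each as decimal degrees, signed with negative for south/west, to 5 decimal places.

Point 1:
  Lat: split at 2 digits → 42° and 9.462′; 42 + 9.462/60 = 42.157700
  N → positive
  Lon: degrees = first 3 digits = 169, minutes = 57.6981; 169 + 57.6981/60 = 169.961635
  E → positive
Point 2:
  Lat: degrees = first 2 digits = 71, minutes = 30.41622; 71 + 30.41622/60 = 71.506937
  N ⇒ keep positive
  Longitude: degrees = first 3 digits = 165, minutes = 17.4915; 165 + 17.4915/60 = 165.291525
  W → negative
Point 3:
  Latitude: degrees = first 2 digits = 33, minutes = 27.415; 33 + 27.415/60 = 33.456917
  S → negative
  Longitude: degrees = first 3 digits = 117, minutes = 45.56677; 117 + 45.56677/60 = 117.759446
  W ⇒ negate
Point 4:
  Lat: degrees = first 2 digits = 0, minutes = 26.0713; 0 + 26.0713/60 = 0.434522
  S → negative
  Lon: split at 3 digits → 151° and 30.5277′; 151 + 30.5277/60 = 151.508795
  W → negative

1. 42.15770, 169.96164
2. 71.50694, -165.29153
3. -33.45692, -117.75945
4. -0.43452, -151.50880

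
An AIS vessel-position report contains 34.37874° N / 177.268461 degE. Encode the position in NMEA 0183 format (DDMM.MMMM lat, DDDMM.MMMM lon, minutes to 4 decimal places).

3422.7244,N / 17716.1077,E

Latitude: 34° + 0.378740 × 60 = 34° 22.724400′
λ: fractional part 0.268461 → 16.107660 minutes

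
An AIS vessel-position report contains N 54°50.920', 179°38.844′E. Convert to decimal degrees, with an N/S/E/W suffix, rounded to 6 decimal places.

Lat: 54 + 50.92/60 = 54.8486667
λ: 179 + 38.844/60 = 179.6474000

54.848667° N, 179.647400° E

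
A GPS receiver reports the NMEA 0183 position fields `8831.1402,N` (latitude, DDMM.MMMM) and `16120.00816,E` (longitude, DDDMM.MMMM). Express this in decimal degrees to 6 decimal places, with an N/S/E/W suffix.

Latitude: degrees = first 2 digits = 88, minutes = 31.1402; 88 + 31.1402/60 = 88.5190033
Longitude: degrees = first 3 digits = 161, minutes = 20.00816; 161 + 20.00816/60 = 161.3334693

88.519003° N, 161.333469° E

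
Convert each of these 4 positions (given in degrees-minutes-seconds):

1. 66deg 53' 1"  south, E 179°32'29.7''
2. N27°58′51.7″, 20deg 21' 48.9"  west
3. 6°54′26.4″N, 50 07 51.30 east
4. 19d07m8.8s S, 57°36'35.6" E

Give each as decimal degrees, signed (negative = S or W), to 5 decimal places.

Point 1:
  Latitude: 53′ + 1″ = 53.01667′; 66 + 53.01667/60 = 66.883611
  hemisphere S, so the sign is −
  λ: 179 + 32/60 + 29.7/3600 = 179.541583
  E → positive
Point 2:
  Lat: 58′ + 51.7″ = 58.86167′; 27 + 58.86167/60 = 27.981028
  N → positive
  Longitude: 21′ + 48.9″ = 21.81500′; 20 + 21.81500/60 = 20.363583
  W ⇒ negate
Point 3:
  Latitude: 6° + 54/60 + 26.4/3600 = 6 + 0.900000 + 0.007333 = 6.907333
  N ⇒ keep positive
  Longitude: 50° + 7/60 + 51.3/3600 = 50 + 0.116667 + 0.014250 = 50.130917
  E ⇒ keep positive
Point 4:
  Latitude: 19° + 7/60 + 8.8/3600 = 19 + 0.116667 + 0.002444 = 19.119111
  S ⇒ negate
  Lon: 57° + 36/60 + 35.6/3600 = 57 + 0.600000 + 0.009889 = 57.609889
  E → positive

1. -66.88361, 179.54158
2. 27.98103, -20.36358
3. 6.90733, 50.13092
4. -19.11911, 57.60989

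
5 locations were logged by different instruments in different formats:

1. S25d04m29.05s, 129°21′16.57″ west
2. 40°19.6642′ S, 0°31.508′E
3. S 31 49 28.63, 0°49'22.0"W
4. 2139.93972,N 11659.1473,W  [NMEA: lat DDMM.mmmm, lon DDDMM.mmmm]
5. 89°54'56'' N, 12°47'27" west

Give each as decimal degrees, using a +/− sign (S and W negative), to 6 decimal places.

1. -25.074736, -129.354603
2. -40.327737, 0.525133
3. -31.824619, -0.822778
4. 21.665662, -116.985788
5. 89.915556, -12.790833

Point 1:
  Latitude: 25 + 4/60 + 29.05/3600 = 25.0747361
  S → negative
  λ: 21′ + 16.57″ = 21.27617′; 129 + 21.27617/60 = 129.3546028
  W → negative
Point 2:
  Latitude: 19.6642′ = 0.327737°; total 40.3277367
  S ⇒ negate
  λ: 0 + 31.508/60 = 0.5251333
  E ⇒ keep positive
Point 3:
  φ: 49′ + 28.63″ = 49.47717′; 31 + 49.47717/60 = 31.8246194
  S → negative
  Longitude: 0 + 49/60 + 22/3600 = 0.8227778
  hemisphere W, so the sign is −
Point 4:
  Lat: split at 2 digits → 21° and 39.93972′; 21 + 39.93972/60 = 21.6656620
  N ⇒ keep positive
  Lon: degrees = first 3 digits = 116, minutes = 59.1473; 116 + 59.1473/60 = 116.9857883
  hemisphere W, so the sign is −
Point 5:
  Latitude: 89° + 54/60 + 56/3600 = 89 + 0.900000 + 0.015556 = 89.9155556
  N ⇒ keep positive
  λ: 12° + 47/60 + 27/3600 = 12 + 0.783333 + 0.007500 = 12.7908333
  hemisphere W, so the sign is −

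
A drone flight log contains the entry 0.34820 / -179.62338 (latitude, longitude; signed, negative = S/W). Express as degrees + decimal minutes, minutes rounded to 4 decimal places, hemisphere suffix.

0° 20.8920′ N, 179° 37.4028′ W

φ: fractional part 0.348200 → 20.892000 minutes
Longitude is negative → W; |value| = 179.623380
Lon: 179° + 0.623380 × 60 = 179° 37.402800′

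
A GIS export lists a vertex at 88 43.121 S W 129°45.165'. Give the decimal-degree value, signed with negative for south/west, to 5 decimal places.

φ: 88 + 43.121/60 = 88.718683
S → negative
λ: 129 + 45.165/60 = 129.752750
W ⇒ negate

-88.71868, -129.75275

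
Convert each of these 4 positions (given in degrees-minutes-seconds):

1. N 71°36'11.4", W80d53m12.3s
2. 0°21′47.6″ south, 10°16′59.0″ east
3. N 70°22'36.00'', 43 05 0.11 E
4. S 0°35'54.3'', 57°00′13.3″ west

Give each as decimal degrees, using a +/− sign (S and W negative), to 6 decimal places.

Point 1:
  Lat: 71 + 36/60 + 11.4/3600 = 71.6031667
  N → positive
  Longitude: 80° + 53/60 + 12.3/3600 = 80 + 0.883333 + 0.003417 = 80.8867500
  hemisphere W, so the sign is −
Point 2:
  Lat: 21′ + 47.6″ = 21.79333′; 0 + 21.79333/60 = 0.3632222
  S → negative
  Lon: 10 + 16/60 + 59/3600 = 10.2830556
  E → positive
Point 3:
  φ: 70 + 22/60 + 36/3600 = 70.3766667
  N → positive
  Lon: 43° + 5/60 + 0.11/3600 = 43 + 0.083333 + 0.000031 = 43.0833639
  E → positive
Point 4:
  Latitude: 0 + 35/60 + 54.3/3600 = 0.5984167
  S ⇒ negate
  λ: 57 + 0/60 + 13.3/3600 = 57.0036944
  W → negative

1. 71.603167, -80.886750
2. -0.363222, 10.283056
3. 70.376667, 43.083364
4. -0.598417, -57.003694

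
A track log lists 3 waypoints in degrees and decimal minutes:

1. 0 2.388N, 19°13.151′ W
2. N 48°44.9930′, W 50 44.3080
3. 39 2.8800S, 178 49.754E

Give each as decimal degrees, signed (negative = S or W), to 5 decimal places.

Point 1:
  Lat: 0 + 2.388/60 = 0.039800
  N → positive
  Longitude: 13.151′ = 0.219183°; total 19.219183
  hemisphere W, so the sign is −
Point 2:
  φ: 48 + 44.993/60 = 48.749883
  N ⇒ keep positive
  Lon: 44.308′ = 0.738467°; total 50.738467
  W ⇒ negate
Point 3:
  Lat: 2.88′ = 0.048000°; total 39.048000
  S → negative
  Longitude: 178 + 49.754/60 = 178.829233
  E → positive

1. 0.03980, -19.21918
2. 48.74988, -50.73847
3. -39.04800, 178.82923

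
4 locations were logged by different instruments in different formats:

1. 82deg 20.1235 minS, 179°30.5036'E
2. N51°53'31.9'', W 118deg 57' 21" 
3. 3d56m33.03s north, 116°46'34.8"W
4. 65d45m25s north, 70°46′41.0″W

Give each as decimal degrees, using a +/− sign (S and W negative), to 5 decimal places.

Point 1:
  Lat: 20.1235′ = 0.335392°; total 82.335392
  hemisphere S, so the sign is −
  λ: 179 + 30.5036/60 = 179.508393
  E → positive
Point 2:
  Latitude: 53′ + 31.9″ = 53.53167′; 51 + 53.53167/60 = 51.892194
  N ⇒ keep positive
  Lon: 57′ + 21″ = 57.35000′; 118 + 57.35000/60 = 118.955833
  W → negative
Point 3:
  φ: 3 + 56/60 + 33.03/3600 = 3.942508
  N → positive
  Longitude: 46′ + 34.8″ = 46.58000′; 116 + 46.58000/60 = 116.776333
  W → negative
Point 4:
  φ: 65° + 45/60 + 25/3600 = 65 + 0.750000 + 0.006944 = 65.756944
  N → positive
  Lon: 70° + 46/60 + 41/3600 = 70 + 0.766667 + 0.011389 = 70.778056
  W ⇒ negate

1. -82.33539, 179.50839
2. 51.89219, -118.95583
3. 3.94251, -116.77633
4. 65.75694, -70.77806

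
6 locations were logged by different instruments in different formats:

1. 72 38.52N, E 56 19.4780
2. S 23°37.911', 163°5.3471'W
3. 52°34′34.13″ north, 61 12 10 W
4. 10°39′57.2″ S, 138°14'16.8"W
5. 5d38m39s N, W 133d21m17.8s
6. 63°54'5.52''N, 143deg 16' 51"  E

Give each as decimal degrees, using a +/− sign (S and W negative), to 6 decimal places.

1. 72.642000, 56.324633
2. -23.631850, -163.089118
3. 52.576147, -61.202778
4. -10.665889, -138.238000
5. 5.644167, -133.354944
6. 63.901533, 143.280833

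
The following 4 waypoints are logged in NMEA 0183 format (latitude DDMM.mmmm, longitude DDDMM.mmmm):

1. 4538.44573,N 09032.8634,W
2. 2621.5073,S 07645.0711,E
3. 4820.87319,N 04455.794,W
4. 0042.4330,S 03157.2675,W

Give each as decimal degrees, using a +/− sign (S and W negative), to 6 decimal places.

1. 45.640762, -90.547723
2. -26.358455, 76.751185
3. 48.347887, -44.929900
4. -0.707217, -31.954458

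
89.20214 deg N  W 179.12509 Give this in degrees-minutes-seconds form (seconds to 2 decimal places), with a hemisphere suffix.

89°12′7.70″ N, 179°07′30.32″ W

Latitude: whole degrees 89; 12.12840′ → 12′ and 7.7040″
Lon: 0.125090 × 60 = 7.50540′ → 7′, remainder × 60 = 30.3240″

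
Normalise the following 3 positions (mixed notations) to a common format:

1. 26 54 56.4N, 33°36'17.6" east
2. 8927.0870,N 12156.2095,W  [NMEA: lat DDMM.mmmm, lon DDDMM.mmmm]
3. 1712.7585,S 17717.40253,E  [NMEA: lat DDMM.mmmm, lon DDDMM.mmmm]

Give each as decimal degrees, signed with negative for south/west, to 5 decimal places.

Point 1:
  Latitude: 54′ + 56.4″ = 54.94000′; 26 + 54.94000/60 = 26.915667
  N → positive
  Longitude: 33° + 36/60 + 17.6/3600 = 33 + 0.600000 + 0.004889 = 33.604889
  E ⇒ keep positive
Point 2:
  Latitude: degrees = first 2 digits = 89, minutes = 27.087; 89 + 27.087/60 = 89.451450
  N → positive
  λ: split at 3 digits → 121° and 56.2095′; 121 + 56.2095/60 = 121.936825
  hemisphere W, so the sign is −
Point 3:
  φ: split at 2 digits → 17° and 12.7585′; 17 + 12.7585/60 = 17.212642
  hemisphere S, so the sign is −
  Lon: split at 3 digits → 177° and 17.40253′; 177 + 17.40253/60 = 177.290042
  E → positive

1. 26.91567, 33.60489
2. 89.45145, -121.93683
3. -17.21264, 177.29004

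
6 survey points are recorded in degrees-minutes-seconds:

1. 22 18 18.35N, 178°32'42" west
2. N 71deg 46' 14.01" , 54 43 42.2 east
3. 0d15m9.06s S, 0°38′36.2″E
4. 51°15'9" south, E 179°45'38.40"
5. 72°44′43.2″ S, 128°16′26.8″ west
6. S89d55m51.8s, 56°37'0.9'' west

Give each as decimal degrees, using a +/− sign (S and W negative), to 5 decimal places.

Point 1:
  Lat: 22° + 18/60 + 18.35/3600 = 22 + 0.300000 + 0.005097 = 22.305097
  N → positive
  λ: 32′ + 42″ = 32.70000′; 178 + 32.70000/60 = 178.545000
  W ⇒ negate
Point 2:
  Lat: 71 + 46/60 + 14.01/3600 = 71.770558
  N ⇒ keep positive
  Longitude: 43′ + 42.2″ = 43.70333′; 54 + 43.70333/60 = 54.728389
  E → positive
Point 3:
  Latitude: 0 + 15/60 + 9.06/3600 = 0.252517
  S → negative
  Lon: 38′ + 36.2″ = 38.60333′; 0 + 38.60333/60 = 0.643389
  E ⇒ keep positive
Point 4:
  Lat: 15′ + 9″ = 15.15000′; 51 + 15.15000/60 = 51.252500
  S ⇒ negate
  λ: 179 + 45/60 + 38.4/3600 = 179.760667
  E → positive
Point 5:
  Latitude: 44′ + 43.2″ = 44.72000′; 72 + 44.72000/60 = 72.745333
  S ⇒ negate
  Lon: 16′ + 26.8″ = 16.44667′; 128 + 16.44667/60 = 128.274111
  W → negative
Point 6:
  Lat: 89 + 55/60 + 51.8/3600 = 89.931056
  S → negative
  Longitude: 56 + 37/60 + 0.9/3600 = 56.616917
  W ⇒ negate

1. 22.30510, -178.54500
2. 71.77056, 54.72839
3. -0.25252, 0.64339
4. -51.25250, 179.76067
5. -72.74533, -128.27411
6. -89.93106, -56.61692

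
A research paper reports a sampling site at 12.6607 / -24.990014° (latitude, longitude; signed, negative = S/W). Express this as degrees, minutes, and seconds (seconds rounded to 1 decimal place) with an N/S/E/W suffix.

Latitude: 0.660700° → 39.64200′; 0.64200 × 60 = 38.520″
Longitude is negative → W; |value| = 24.990014
Longitude: 0.990014 × 60 = 59.40084′ → 59′, remainder × 60 = 24.050″

12°39′38.5″ N, 24°59′24.1″ W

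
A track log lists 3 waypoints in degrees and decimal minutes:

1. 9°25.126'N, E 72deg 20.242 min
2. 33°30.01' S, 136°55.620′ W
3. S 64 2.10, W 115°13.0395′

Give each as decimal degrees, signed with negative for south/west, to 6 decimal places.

1. 9.418767, 72.337367
2. -33.500167, -136.927000
3. -64.035000, -115.217325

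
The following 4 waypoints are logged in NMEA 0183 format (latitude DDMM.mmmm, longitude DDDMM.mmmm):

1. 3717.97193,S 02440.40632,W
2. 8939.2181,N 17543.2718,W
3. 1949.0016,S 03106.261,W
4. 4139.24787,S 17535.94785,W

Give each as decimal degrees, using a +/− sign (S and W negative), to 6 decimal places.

Point 1:
  Latitude: degrees = first 2 digits = 37, minutes = 17.97193; 37 + 17.97193/60 = 37.2995322
  hemisphere S, so the sign is −
  Longitude: degrees = first 3 digits = 24, minutes = 40.40632; 24 + 40.40632/60 = 24.6734387
  W ⇒ negate
Point 2:
  Lat: split at 2 digits → 89° and 39.2181′; 89 + 39.2181/60 = 89.6536350
  N → positive
  λ: degrees = first 3 digits = 175, minutes = 43.2718; 175 + 43.2718/60 = 175.7211967
  W ⇒ negate
Point 3:
  φ: split at 2 digits → 19° and 49.0016′; 19 + 49.0016/60 = 19.8166933
  hemisphere S, so the sign is −
  Lon: split at 3 digits → 031° and 6.261′; 31 + 6.261/60 = 31.1043500
  W ⇒ negate
Point 4:
  φ: split at 2 digits → 41° and 39.24787′; 41 + 39.24787/60 = 41.6541312
  S → negative
  Lon: split at 3 digits → 175° and 35.94785′; 175 + 35.94785/60 = 175.5991308
  W ⇒ negate

1. -37.299532, -24.673439
2. 89.653635, -175.721197
3. -19.816693, -31.104350
4. -41.654131, -175.599131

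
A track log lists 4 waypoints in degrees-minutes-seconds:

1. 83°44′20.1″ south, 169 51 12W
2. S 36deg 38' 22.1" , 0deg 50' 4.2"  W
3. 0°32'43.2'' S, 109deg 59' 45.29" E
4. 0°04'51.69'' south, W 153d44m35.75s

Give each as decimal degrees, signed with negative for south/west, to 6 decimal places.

1. -83.738917, -169.853333
2. -36.639472, -0.834500
3. -0.545333, 109.995914
4. -0.081025, -153.743264

Point 1:
  Latitude: 83° + 44/60 + 20.1/3600 = 83 + 0.733333 + 0.005583 = 83.7389167
  hemisphere S, so the sign is −
  Longitude: 169° + 51/60 + 12/3600 = 169 + 0.850000 + 0.003333 = 169.8533333
  W ⇒ negate
Point 2:
  φ: 38′ + 22.1″ = 38.36833′; 36 + 38.36833/60 = 36.6394722
  S ⇒ negate
  λ: 50′ + 4.2″ = 50.07000′; 0 + 50.07000/60 = 0.8345000
  hemisphere W, so the sign is −
Point 3:
  φ: 0 + 32/60 + 43.2/3600 = 0.5453333
  S ⇒ negate
  Longitude: 109° + 59/60 + 45.29/3600 = 109 + 0.983333 + 0.012581 = 109.9959139
  E ⇒ keep positive
Point 4:
  Latitude: 0° + 4/60 + 51.69/3600 = 0 + 0.066667 + 0.014358 = 0.0810250
  S ⇒ negate
  Longitude: 153 + 44/60 + 35.75/3600 = 153.7432639
  W ⇒ negate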